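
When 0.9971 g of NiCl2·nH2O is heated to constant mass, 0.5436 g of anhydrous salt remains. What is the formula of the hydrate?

NiCl2·6H2O

Mass of water lost = 0.9971 − 0.5436 = 0.4535 g → 0.4535 / 18.02 = 0.02517 mol H2O
Molar mass of NiCl2 = 129.59 g/mol → mol NiCl2 = 0.5436 / 129.59 = 0.004195
n = 0.02517 / 0.004195 = 6.00 ≈ 6 → NiCl2·6H2O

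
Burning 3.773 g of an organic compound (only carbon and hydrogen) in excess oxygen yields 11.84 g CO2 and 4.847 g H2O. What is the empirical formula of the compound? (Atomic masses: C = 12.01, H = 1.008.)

CH2

mol C = 11.84 / 44.01 = 0.2690; mass C = 0.2690 × 12.01 = 3.231 g
mol H = 2 × (4.847 / 18.02) = 0.5380; mass H = 0.5380 × 1.008 = 0.5423 g
Smallest is C at 0.269 mol; normalising gives C 1.000, H 2.000
≈ 1:2 → CH2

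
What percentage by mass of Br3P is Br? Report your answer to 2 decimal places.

88.56%

Molar mass = 3(79.90) + 1(30.97) = 270.670 g/mol
Mass of Br per mole = 3 × 79.90 = 239.700 g
% Br = 239.700 / 270.670 × 100 = 88.56%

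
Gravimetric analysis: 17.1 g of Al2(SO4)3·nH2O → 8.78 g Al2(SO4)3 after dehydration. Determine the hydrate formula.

Mass of water lost = 17.1 − 8.78 = 8.32 g → 8.32 / 18.02 = 0.4617 mol H2O
Molar mass of Al2(SO4)3 = 342.17 g/mol → mol Al2(SO4)3 = 8.78 / 342.17 = 0.02566
n = 0.4617 / 0.02566 = 17.99 ≈ 18 → Al2(SO4)3·18H2O

Al2(SO4)3·18H2O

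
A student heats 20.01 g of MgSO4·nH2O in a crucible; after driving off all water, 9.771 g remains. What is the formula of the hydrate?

MgSO4·7H2O

Mass of water lost = 20.01 − 9.771 = 10.24 g → 10.24 / 18.02 = 0.5682 mol H2O
Molar mass of MgSO4 = 120.38 g/mol → mol MgSO4 = 9.771 / 120.38 = 0.08117
n = 0.5682 / 0.08117 = 7.00 ≈ 7 → MgSO4·7H2O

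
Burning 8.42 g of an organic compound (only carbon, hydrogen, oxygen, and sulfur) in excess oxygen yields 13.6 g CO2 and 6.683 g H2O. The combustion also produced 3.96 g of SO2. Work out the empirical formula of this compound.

mol C = 13.6 / 44.01 = 0.3090; mass C = 0.3090 × 12.01 = 3.711 g
mol H = 2 × (6.683 / 18.02) = 0.7417; mass H = 0.7417 × 1.008 = 0.7477 g
mol S = 3.96 / 64.07 = 0.06181; mass S = 1.982 g
mass O = 8.42 − (6.441) = 1.979 g → mol O = 0.1237
Smallest is S at 0.06181 mol; normalising gives C 5.000, H 12.001, O 2.001, S 1.000
≈ 5:12:2:1 → C5H12O2S

C5H12O2S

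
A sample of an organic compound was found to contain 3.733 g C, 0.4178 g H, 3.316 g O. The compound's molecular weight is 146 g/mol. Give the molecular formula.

C6H8O4

n(C) = 3.733/12.01 = 0.3108, n(H) = 0.4178/1.008 = 0.4145, n(O) = 3.316/16.00 = 0.2072
Divide by the smallest (0.2072 mol O): C 1.500, H 2.000, O 1.000
Scaling by 2: C 3.00, H 4.00, O 2.00 → C3H4O2
Empirical-formula mass = 72.06 g/mol
n = 146 / 72.06 = 2.03 ≈ 2
Molecular formula = (C3H4O2)×2 = C6H8O4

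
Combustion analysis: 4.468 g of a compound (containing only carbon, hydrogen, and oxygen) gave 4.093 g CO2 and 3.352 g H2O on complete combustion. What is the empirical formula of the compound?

CH4O2

mol C = 4.093 / 44.01 = 0.09300; mass C = 0.09300 × 12.01 = 1.117 g
mol H = 2 × (3.352 / 18.02) = 0.3720; mass H = 0.3720 × 1.008 = 0.3750 g
mass O = 4.468 − (1.492) = 2.976 g → mol O = 0.1860
Ratios (÷ 0.093): C 1.000, H 4.000, O 2.000
Ratio ≈ 1:4:2, so the empirical formula is CH4O2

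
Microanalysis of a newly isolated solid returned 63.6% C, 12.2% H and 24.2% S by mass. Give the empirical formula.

C7H16S

Assume 100 g: 63.6 g C, 12.2 g H, 24.2 g S.
Moles — C: 63.6 / 12.01 = 5.296 mol; H: 12.2 / 1.008 = 12.1 mol; S: 24.2 / 32.07 = 0.7546 mol
Smallest is S at 0.7546 mol; normalising gives C 7.018, H 16.039, S 1.000
→ C7H16S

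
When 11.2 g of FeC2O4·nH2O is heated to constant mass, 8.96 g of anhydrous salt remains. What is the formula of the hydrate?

FeC2O4·2H2O

Mass of water lost = 11.2 − 8.96 = 2.24 g → 2.24 / 18.02 = 0.1243 mol H2O
Molar mass of FeC2O4 = 143.87 g/mol → mol FeC2O4 = 8.96 / 143.87 = 0.06228
n = 0.1243 / 0.06228 = 2.00 ≈ 2 → FeC2O4·2H2O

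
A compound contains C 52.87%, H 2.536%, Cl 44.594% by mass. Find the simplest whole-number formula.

Assume 100 g: 52.87 g C, 2.536 g H, 44.594 g Cl.
n(C) = 52.87/12.01 = 4.402, n(H) = 2.536/1.008 = 2.516, n(Cl) = 44.594/35.45 = 1.258
Smallest is Cl at 1.258 mol; normalising gives C 3.500, H 2.000, Cl 1.000
×2: C 7.00, H 4.00, Cl 2.00 → C7H4Cl2

C7H4Cl2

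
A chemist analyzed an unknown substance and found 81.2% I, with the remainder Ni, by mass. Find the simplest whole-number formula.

Assume 100 g: 81.2 g I, 18.8 g Ni.
Moles — I: 81.2 / 126.90 = 0.6399 mol; Ni: 18.8 / 58.69 = 0.3203 mol
Divide by the smallest (0.3203 mol Ni): I 1.998, Ni 1.000
Ratio ≈ 2:1, so the empirical formula is I2Ni

I2Ni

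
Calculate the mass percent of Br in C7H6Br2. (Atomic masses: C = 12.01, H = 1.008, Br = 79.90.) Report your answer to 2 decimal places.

Molar mass = 7(12.01) + 6(1.008) + 2(79.90) = 249.918 g/mol
Mass of Br per mole = 2 × 79.90 = 159.800 g
% Br = 159.800 / 249.918 × 100 = 63.94%

63.94%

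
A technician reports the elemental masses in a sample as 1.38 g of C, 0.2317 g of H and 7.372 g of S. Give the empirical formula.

CH2S2

n(C) = 1.38/12.01 = 0.1149, n(H) = 0.2317/1.008 = 0.2299, n(S) = 7.372/32.07 = 0.2299
Divide by the smallest (0.1149 mol C): C 1.000, H 2.000, S 2.001
→ CH2S2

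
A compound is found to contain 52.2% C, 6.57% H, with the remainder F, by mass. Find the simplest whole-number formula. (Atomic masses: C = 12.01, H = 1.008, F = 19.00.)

C2H3F

Assume 100 g: 52.2 g C, 6.57 g H, 41.23 g F.
C: 52.2 g ÷ 12.01 g/mol = 4.346 mol
H: 6.57 g ÷ 1.008 g/mol = 6.518 mol
F: 41.23 g ÷ 19.00 g/mol = 2.17 mol
Ratios (÷ 2.17): C 2.003, H 3.004, F 1.000
≈ 2:3:1 → C2H3F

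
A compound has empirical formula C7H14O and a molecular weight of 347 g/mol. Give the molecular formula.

C21H42O3

Empirical-formula mass = 114.18 g/mol
n = 347 / 114.18 = 3.04 ≈ 3
Molecular formula = (C7H14O)3 = C21H42O3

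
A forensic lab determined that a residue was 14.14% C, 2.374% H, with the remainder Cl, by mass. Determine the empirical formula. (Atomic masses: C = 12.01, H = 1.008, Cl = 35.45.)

CH2Cl2

Assume 100 g: 14.14 g C, 2.374 g H, 83.486 g Cl.
n(C) = 14.14/12.01 = 1.177, n(H) = 2.374/1.008 = 2.355, n(Cl) = 83.486/35.45 = 2.355
Ratios (÷ 1.177): C 1.000, H 2.000, Cl 2.000
≈ 1:2:2 → CH2Cl2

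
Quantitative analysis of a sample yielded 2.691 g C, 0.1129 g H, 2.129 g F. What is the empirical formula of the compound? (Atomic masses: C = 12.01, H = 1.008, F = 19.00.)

C2HF

n(C) = 2.691/12.01 = 0.2241, n(H) = 0.1129/1.008 = 0.112, n(F) = 2.129/19.00 = 0.1121
Divide by the smallest (0.112 mol H): C 2.000, H 1.000, F 1.000
≈ 2:1:1 → C2HF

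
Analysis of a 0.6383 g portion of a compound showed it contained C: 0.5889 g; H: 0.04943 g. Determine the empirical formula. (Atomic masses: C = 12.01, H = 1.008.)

CH

n(C) = 0.5889/12.01 = 0.04903, n(H) = 0.04943/1.008 = 0.04904
Divide by the smallest (0.04903 mol C): C 1.000, H 1.000
→ CH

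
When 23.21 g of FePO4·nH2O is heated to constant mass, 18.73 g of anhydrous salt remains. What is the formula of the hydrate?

FePO4·2H2O

Mass of water lost = 23.21 − 18.73 = 4.48 g → 4.48 / 18.02 = 0.2486 mol H2O
Molar mass of FePO4 = 150.82 g/mol → mol FePO4 = 18.73 / 150.82 = 0.1242
n = 0.2486 / 0.1242 = 2.00 ≈ 2 → FePO4·2H2O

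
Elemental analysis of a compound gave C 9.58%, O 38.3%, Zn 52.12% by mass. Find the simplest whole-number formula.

Assume 100 g: 9.58 g C, 38.3 g O, 52.12 g Zn.
Moles — C: 9.58 / 12.01 = 0.7977 mol; O: 38.3 / 16.00 = 2.394 mol; Zn: 52.12 / 65.38 = 0.7972 mol
Smallest is Zn at 0.7972 mol; normalising gives C 1.001, O 3.003, Zn 1.000
≈ 1:3:1 → CO3Zn

CO3Zn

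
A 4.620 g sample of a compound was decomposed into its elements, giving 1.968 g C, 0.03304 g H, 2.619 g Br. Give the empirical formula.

C5HBr

n(C) = 1.968/12.01 = 0.1639, n(H) = 0.03304/1.008 = 0.03278, n(Br) = 2.619/79.90 = 0.03278
Smallest is H at 0.03278 mol; normalising gives C 4.999, H 1.000, Br 1.000
Ratio ≈ 5:1:1, so the empirical formula is C5HBr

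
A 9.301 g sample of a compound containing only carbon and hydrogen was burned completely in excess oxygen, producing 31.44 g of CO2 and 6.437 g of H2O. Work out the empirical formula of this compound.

CH

mol C = 31.44 / 44.01 = 0.7144; mass C = 0.7144 × 12.01 = 8.580 g
mol H = 2 × (6.437 / 18.02) = 0.7144; mass H = 0.7144 × 1.008 = 0.7201 g
Divide by the smallest (0.7144 mol C): C 1.000, H 1.000
≈ 1:1 → CH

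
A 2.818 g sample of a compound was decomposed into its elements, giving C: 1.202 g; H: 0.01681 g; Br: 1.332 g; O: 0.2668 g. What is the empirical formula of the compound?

C: 1.202 g ÷ 12.01 g/mol = 0.1001 mol
H: 0.01681 g ÷ 1.008 g/mol = 0.01668 mol
Br: 1.332 g ÷ 79.90 g/mol = 0.01667 mol
O: 0.2668 g ÷ 16.00 g/mol = 0.01667 mol
Smallest is Br at 0.01667 mol; normalising gives C 6.003, H 1.000, Br 1.000, O 1.000
Ratio ≈ 6:1:1:1, so the empirical formula is C6HBrO

C6HBrO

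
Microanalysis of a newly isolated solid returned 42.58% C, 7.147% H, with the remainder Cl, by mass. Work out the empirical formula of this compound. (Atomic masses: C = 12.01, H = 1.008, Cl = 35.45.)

Assume 100 g: 42.58 g C, 7.147 g H, 50.273 g Cl.
C: 42.58 g ÷ 12.01 g/mol = 3.545 mol
H: 7.147 g ÷ 1.008 g/mol = 7.09 mol
Cl: 50.273 g ÷ 35.45 g/mol = 1.418 mol
Divide by the smallest (1.418 mol Cl): C 2.500, H 5.000, Cl 1.000
×2: C 5.00, H 10.00, Cl 2.00 → C5H10Cl2

C5H10Cl2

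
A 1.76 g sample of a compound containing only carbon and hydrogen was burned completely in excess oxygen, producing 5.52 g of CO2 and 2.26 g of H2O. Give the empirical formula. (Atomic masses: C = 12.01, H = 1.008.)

mol C = 5.52 / 44.01 = 0.1254; mass C = 0.1254 × 12.01 = 1.506 g
mol H = 2 × (2.26 / 18.02) = 0.2508; mass H = 0.2508 × 1.008 = 0.2528 g
Smallest is C at 0.1254 mol; normalising gives C 1.000, H 2.000
→ CH2

CH2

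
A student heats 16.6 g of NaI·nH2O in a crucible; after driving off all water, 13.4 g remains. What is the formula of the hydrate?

NaI·2H2O

Mass of water lost = 16.6 − 13.4 = 3.2 g → 3.2 / 18.02 = 0.1776 mol H2O
Molar mass of NaI = 149.89 g/mol → mol NaI = 13.4 / 149.89 = 0.0894
n = 0.1776 / 0.0894 = 1.99 ≈ 2 → NaI·2H2O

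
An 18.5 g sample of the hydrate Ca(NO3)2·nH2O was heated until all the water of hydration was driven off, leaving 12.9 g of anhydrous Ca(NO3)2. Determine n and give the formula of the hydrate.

Mass of water lost = 18.5 − 12.9 = 5.6 g → 5.6 / 18.02 = 0.3108 mol H2O
Molar mass of Ca(NO3)2 = 164.10 g/mol → mol Ca(NO3)2 = 12.9 / 164.10 = 0.07861
n = 0.3108 / 0.07861 = 3.95 ≈ 4 → Ca(NO3)2·4H2O

Ca(NO3)2·4H2O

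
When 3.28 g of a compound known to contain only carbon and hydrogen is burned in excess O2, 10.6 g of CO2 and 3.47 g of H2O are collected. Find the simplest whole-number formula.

mol C = 10.6 / 44.01 = 0.2409; mass C = 0.2409 × 12.01 = 2.893 g
mol H = 2 × (3.47 / 18.02) = 0.3851; mass H = 0.3851 × 1.008 = 0.3882 g
Divide by the smallest (0.2409 mol C): C 1.000, H 1.599
×5: C 5.00, H 8.00 → C5H8

C5H8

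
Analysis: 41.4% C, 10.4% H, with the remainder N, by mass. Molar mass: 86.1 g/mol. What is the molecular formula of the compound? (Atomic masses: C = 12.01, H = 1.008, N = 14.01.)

Assume 100 g: 41.4 g C, 10.4 g H, 48.2 g N.
n(C) = 41.4/12.01 = 3.447, n(H) = 10.4/1.008 = 10.32, n(N) = 48.2/14.01 = 3.44
Divide by the smallest (3.44 mol N): C 1.002, H 2.999, N 1.000
Ratio ≈ 1:3:1, so the empirical formula is CH3N
Empirical-formula mass = 29.04 g/mol
n = 86.1 / 29.04 = 2.96 ≈ 3
Molecular formula = (CH3N)×3 = C3H9N3

C3H9N3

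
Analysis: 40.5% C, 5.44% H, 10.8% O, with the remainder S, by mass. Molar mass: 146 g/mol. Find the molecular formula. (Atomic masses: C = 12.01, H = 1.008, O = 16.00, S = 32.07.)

C5H8OS2

Assume 100 g: 40.5 g C, 5.44 g H, 10.8 g O, 43.26 g S.
C: 40.5 g ÷ 12.01 g/mol = 3.372 mol
H: 5.44 g ÷ 1.008 g/mol = 5.397 mol
O: 10.8 g ÷ 16.00 g/mol = 0.675 mol
S: 43.26 g ÷ 32.07 g/mol = 1.349 mol
Ratios (÷ 0.675): C 4.996, H 7.995, O 1.000, S 1.998
→ C5H8OS2
Empirical-formula mass = 148.25 g/mol
n = 146 / 148.25 = 0.98 ≈ 1
Molecular formula = empirical formula = C5H8OS2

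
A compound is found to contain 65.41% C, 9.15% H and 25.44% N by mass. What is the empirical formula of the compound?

C3H5N

Assume 100 g: 65.41 g C, 9.15 g H, 25.44 g N.
C: 65.41 g ÷ 12.01 g/mol = 5.446 mol
H: 9.15 g ÷ 1.008 g/mol = 9.077 mol
N: 25.44 g ÷ 14.01 g/mol = 1.816 mol
Divide by the smallest (1.816 mol N): C 2.999, H 4.999, N 1.000
→ C3H5N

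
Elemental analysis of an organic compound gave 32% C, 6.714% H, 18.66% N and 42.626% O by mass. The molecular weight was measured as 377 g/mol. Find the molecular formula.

Assume 100 g: 32 g C, 6.714 g H, 18.66 g N, 42.626 g O.
n(C) = 32/12.01 = 2.664, n(H) = 6.714/1.008 = 6.661, n(N) = 18.66/14.01 = 1.332, n(O) = 42.626/16.00 = 2.664
Ratios (÷ 1.332): C 2.000, H 5.001, N 1.000, O 2.000
≈ 2:5:1:2 → C2H5NO2
Empirical-formula mass = 75.07 g/mol
n = 377 / 75.07 = 5.02 ≈ 5
Molecular formula = (C2H5NO2)×5 = C10H25N5O10

C10H25N5O10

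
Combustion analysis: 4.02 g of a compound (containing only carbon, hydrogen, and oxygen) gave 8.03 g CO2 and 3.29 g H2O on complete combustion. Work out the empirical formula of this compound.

C2H4O

mol C = 8.03 / 44.01 = 0.1825; mass C = 0.1825 × 12.01 = 2.191 g
mol H = 2 × (3.29 / 18.02) = 0.3651; mass H = 0.3651 × 1.008 = 0.3681 g
mass O = 4.02 − (2.559) = 1.461 g → mol O = 0.09129
Ratios (÷ 0.09129): C 1.999, H 4.000, O 1.000
Ratio ≈ 2:4:1, so the empirical formula is C2H4O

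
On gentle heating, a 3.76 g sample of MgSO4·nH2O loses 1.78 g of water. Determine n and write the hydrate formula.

MgSO4·6H2O

Mass of anhydrous MgSO4 = 3.76 − 1.78 = 1.98 g
mol H2O = 1.78 / 18.02 = 0.09878
Molar mass of MgSO4 = 120.38 g/mol → mol MgSO4 = 1.98 / 120.38 = 0.01645
n = 0.09878 / 0.01645 = 6.01 ≈ 6 → MgSO4·6H2O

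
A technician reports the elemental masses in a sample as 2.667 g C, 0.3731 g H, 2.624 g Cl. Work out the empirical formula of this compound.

n(C) = 2.667/12.01 = 0.2221, n(H) = 0.3731/1.008 = 0.3701, n(Cl) = 2.624/35.45 = 0.07402
Ratios (÷ 0.07402): C 3.000, H 5.001, Cl 1.000
≈ 3:5:1 → C3H5Cl

C3H5Cl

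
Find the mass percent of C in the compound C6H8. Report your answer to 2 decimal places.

89.94%

Molar mass = 6(12.01) + 8(1.008) = 80.124 g/mol
Mass of C per mole = 6 × 12.01 = 72.060 g
% C = 72.060 / 80.124 × 100 = 89.94%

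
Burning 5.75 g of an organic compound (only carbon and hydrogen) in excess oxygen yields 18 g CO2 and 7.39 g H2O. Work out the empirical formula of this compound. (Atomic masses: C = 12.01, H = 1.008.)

mol C = 18 / 44.01 = 0.4090; mass C = 0.4090 × 12.01 = 4.912 g
mol H = 2 × (7.39 / 18.02) = 0.8202; mass H = 0.8202 × 1.008 = 0.8268 g
Divide by the smallest (0.409 mol C): C 1.000, H 2.005
Ratio ≈ 1:2, so the empirical formula is CH2

CH2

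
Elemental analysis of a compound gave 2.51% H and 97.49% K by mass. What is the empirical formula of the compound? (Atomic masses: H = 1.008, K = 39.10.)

Assume 100 g: 2.51 g H, 97.49 g K.
Moles — H: 2.51 / 1.008 = 2.49 mol; K: 97.49 / 39.10 = 2.493 mol
Smallest is H at 2.49 mol; normalising gives H 1.000, K 1.001
≈ 1:1 → HK

HK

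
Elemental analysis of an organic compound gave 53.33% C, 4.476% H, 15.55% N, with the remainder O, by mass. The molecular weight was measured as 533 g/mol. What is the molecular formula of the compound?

C24H24N6O9

Assume 100 g: 53.33 g C, 4.476 g H, 15.55 g N, 26.644 g O.
Moles — C: 53.33 / 12.01 = 4.44 mol; H: 4.476 / 1.008 = 4.44 mol; N: 15.55 / 14.01 = 1.11 mol; O: 26.644 / 16.00 = 1.665 mol
Ratios (÷ 1.11): C 4.001, H 4.001, N 1.000, O 1.500
Scaling by 2: C 8.00, H 8.00, N 2.00, O 3.00 → C8H8N2O3
Empirical-formula mass = 180.16 g/mol
n = 533 / 180.16 = 2.96 ≈ 3
Molecular formula = (C8H8N2O3)×3 = C24H24N6O9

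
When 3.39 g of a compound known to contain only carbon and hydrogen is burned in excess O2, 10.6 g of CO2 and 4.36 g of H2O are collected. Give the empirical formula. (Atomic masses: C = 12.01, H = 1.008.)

CH2

mol C = 10.6 / 44.01 = 0.2409; mass C = 0.2409 × 12.01 = 2.893 g
mol H = 2 × (4.36 / 18.02) = 0.4839; mass H = 0.4839 × 1.008 = 0.4878 g
Smallest is C at 0.2409 mol; normalising gives C 1.000, H 2.009
Ratio ≈ 1:2, so the empirical formula is CH2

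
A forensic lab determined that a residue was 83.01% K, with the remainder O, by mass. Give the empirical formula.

K2O

Assume 100 g: 83.01 g K, 16.99 g O.
K: 83.01 g ÷ 39.10 g/mol = 2.123 mol
O: 16.99 g ÷ 16.00 g/mol = 1.062 mol
Ratios (÷ 1.062): K 1.999, O 1.000
Ratio ≈ 2:1, so the empirical formula is K2O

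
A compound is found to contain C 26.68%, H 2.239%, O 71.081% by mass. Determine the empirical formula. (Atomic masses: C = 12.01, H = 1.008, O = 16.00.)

CHO2

Assume 100 g: 26.68 g C, 2.239 g H, 71.081 g O.
C: 26.68 g ÷ 12.01 g/mol = 2.221 mol
H: 2.239 g ÷ 1.008 g/mol = 2.221 mol
O: 71.081 g ÷ 16.00 g/mol = 4.443 mol
Ratios (÷ 2.221): C 1.000, H 1.000, O 2.000
≈ 1:1:2 → CHO2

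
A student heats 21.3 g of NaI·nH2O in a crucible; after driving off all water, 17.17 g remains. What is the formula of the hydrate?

Mass of water lost = 21.3 − 17.17 = 4.13 g → 4.13 / 18.02 = 0.2292 mol H2O
Molar mass of NaI = 149.89 g/mol → mol NaI = 17.17 / 149.89 = 0.1146
n = 0.2292 / 0.1146 = 2.00 ≈ 2 → NaI·2H2O

NaI·2H2O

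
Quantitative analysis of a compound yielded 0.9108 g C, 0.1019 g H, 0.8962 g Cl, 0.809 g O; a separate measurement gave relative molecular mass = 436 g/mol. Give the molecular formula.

Moles — C: 0.9108 / 12.01 = 0.07584 mol; H: 0.1019 / 1.008 = 0.1011 mol; Cl: 0.8962 / 35.45 = 0.02528 mol; O: 0.809 / 16.00 = 0.05056 mol
Smallest is Cl at 0.02528 mol; normalising gives C 3.000, H 3.999, Cl 1.000, O 2.000
≈ 3:4:1:2 → C3H4ClO2
Empirical-formula mass = 107.51 g/mol
n = 436 / 107.51 = 4.06 ≈ 4
Molecular formula = (C3H4ClO2)×4 = C12H16Cl4O8

C12H16Cl4O8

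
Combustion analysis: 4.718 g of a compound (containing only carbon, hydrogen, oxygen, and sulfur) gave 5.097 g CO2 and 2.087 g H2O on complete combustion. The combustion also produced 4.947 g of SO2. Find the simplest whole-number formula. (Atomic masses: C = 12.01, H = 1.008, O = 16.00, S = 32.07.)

mol C = 5.097 / 44.01 = 0.1158; mass C = 0.1158 × 12.01 = 1.391 g
mol H = 2 × (2.087 / 18.02) = 0.2316; mass H = 0.2316 × 1.008 = 0.2335 g
mol S = 4.947 / 64.07 = 0.07721; mass S = 2.476 g
mass O = 4.718 − (4.101) = 0.6174 g → mol O = 0.03859
Smallest is O at 0.03859 mol; normalising gives C 3.001, H 6.003, O 1.000, S 2.001
Ratio ≈ 3:6:1:2, so the empirical formula is C3H6OS2

C3H6OS2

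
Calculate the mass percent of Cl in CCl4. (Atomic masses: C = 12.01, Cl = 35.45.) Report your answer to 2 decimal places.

Molar mass = 1(12.01) + 4(35.45) = 153.810 g/mol
Mass of Cl per mole = 4 × 35.45 = 141.800 g
% Cl = 141.800 / 153.810 × 100 = 92.19%

92.19%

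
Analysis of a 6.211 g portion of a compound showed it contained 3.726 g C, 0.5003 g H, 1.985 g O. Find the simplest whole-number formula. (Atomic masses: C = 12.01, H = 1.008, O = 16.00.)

C5H8O2

n(C) = 3.726/12.01 = 0.3102, n(H) = 0.5003/1.008 = 0.4963, n(O) = 1.985/16.00 = 0.1241
Divide by the smallest (0.1241 mol O): C 2.501, H 4.001, O 1.000
Scaling by 2: C 5.00, H 8.00, O 2.00 → C5H8O2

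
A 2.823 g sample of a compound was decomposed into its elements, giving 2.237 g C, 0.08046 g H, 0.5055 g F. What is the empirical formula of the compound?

C7H3F

n(C) = 2.237/12.01 = 0.1863, n(H) = 0.08046/1.008 = 0.07982, n(F) = 0.5055/19.00 = 0.02661
Divide by the smallest (0.02661 mol F): C 7.001, H 3.000, F 1.000
≈ 7:3:1 → C7H3F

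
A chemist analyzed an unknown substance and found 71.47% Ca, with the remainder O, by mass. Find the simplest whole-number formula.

Assume 100 g: 71.47 g Ca, 28.53 g O.
Moles — Ca: 71.47 / 40.08 = 1.783 mol; O: 28.53 / 16.00 = 1.783 mol
Smallest is O at 1.783 mol; normalising gives Ca 1.000, O 1.000
≈ 1:1 → CaO

CaO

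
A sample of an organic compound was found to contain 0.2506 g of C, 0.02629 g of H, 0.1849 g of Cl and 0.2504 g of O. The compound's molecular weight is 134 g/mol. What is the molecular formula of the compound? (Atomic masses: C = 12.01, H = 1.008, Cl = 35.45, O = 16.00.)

n(C) = 0.2506/12.01 = 0.02087, n(H) = 0.02629/1.008 = 0.02608, n(Cl) = 0.1849/35.45 = 0.005216, n(O) = 0.2504/16.00 = 0.01565
Divide by the smallest (0.005216 mol Cl): C 4.001, H 5.000, Cl 1.000, O 3.001
→ C4H5ClO3
Empirical-formula mass = 136.53 g/mol
n = 134 / 136.53 = 0.98 ≈ 1
Molecular formula = empirical formula = C4H5ClO3

C4H5ClO3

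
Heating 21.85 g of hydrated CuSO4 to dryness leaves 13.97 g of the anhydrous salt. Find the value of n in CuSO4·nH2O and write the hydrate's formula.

CuSO4·5H2O

Mass of water lost = 21.85 − 13.97 = 7.88 g → 7.88 / 18.02 = 0.4373 mol H2O
Molar mass of CuSO4 = 159.62 g/mol → mol CuSO4 = 13.97 / 159.62 = 0.08752
n = 0.4373 / 0.08752 = 5.00 ≈ 5 → CuSO4·5H2O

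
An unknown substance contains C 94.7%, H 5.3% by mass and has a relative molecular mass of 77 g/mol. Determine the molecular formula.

C6H4

Assume 100 g: 94.7 g C, 5.3 g H.
C: 94.7 g ÷ 12.01 g/mol = 7.885 mol
H: 5.3 g ÷ 1.008 g/mol = 5.258 mol
Ratios (÷ 5.258): C 1.500, H 1.000
Scaling by 2: C 3.00, H 2.00 → C3H2
Empirical-formula mass = 38.05 g/mol
n = 77 / 38.05 = 2.02 ≈ 2
Molecular formula = (C3H2)×2 = C6H4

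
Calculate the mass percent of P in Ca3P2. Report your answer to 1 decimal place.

34.0%

Molar mass = 3(40.08) + 2(30.97) = 182.180 g/mol
Mass of P per mole = 2 × 30.97 = 61.940 g
% P = 61.940 / 182.180 × 100 = 34.0%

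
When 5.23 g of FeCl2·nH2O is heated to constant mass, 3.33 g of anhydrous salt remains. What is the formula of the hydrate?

Mass of water lost = 5.23 − 3.33 = 1.9 g → 1.9 / 18.02 = 0.1054 mol H2O
Molar mass of FeCl2 = 126.75 g/mol → mol FeCl2 = 3.33 / 126.75 = 0.02627
n = 0.1054 / 0.02627 = 4.01 ≈ 4 → FeCl2·4H2O

FeCl2·4H2O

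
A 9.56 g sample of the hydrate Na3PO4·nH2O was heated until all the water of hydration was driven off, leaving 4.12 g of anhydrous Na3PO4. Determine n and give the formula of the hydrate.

Mass of water lost = 9.56 − 4.12 = 5.44 g → 5.44 / 18.02 = 0.3019 mol H2O
Molar mass of Na3PO4 = 163.94 g/mol → mol Na3PO4 = 4.12 / 163.94 = 0.02513
n = 0.3019 / 0.02513 = 12.01 ≈ 12 → Na3PO4·12H2O

Na3PO4·12H2O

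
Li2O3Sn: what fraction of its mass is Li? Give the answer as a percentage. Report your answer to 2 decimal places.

Molar mass = 2(6.94) + 3(16.00) + 1(118.71) = 180.590 g/mol
Mass of Li per mole = 2 × 6.94 = 13.880 g
% Li = 13.880 / 180.590 × 100 = 7.69%

7.69%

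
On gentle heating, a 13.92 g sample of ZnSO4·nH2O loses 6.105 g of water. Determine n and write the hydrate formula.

Mass of anhydrous ZnSO4 = 13.92 − 6.105 = 7.815 g
mol H2O = 6.105 / 18.02 = 0.3388
Molar mass of ZnSO4 = 161.45 g/mol → mol ZnSO4 = 7.815 / 161.45 = 0.04841
n = 0.3388 / 0.04841 = 7.00 ≈ 7 → ZnSO4·7H2O

ZnSO4·7H2O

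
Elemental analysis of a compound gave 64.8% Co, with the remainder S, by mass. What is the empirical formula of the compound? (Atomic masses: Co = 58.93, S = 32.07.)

Assume 100 g: 64.8 g Co, 35.2 g S.
Co: 64.8 g ÷ 58.93 g/mol = 1.1 mol
S: 35.2 g ÷ 32.07 g/mol = 1.098 mol
Smallest is S at 1.098 mol; normalising gives Co 1.002, S 1.000
Ratio ≈ 1:1, so the empirical formula is CoS

CoS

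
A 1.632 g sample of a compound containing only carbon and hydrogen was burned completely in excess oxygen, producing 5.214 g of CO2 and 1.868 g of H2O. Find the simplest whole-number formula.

mol C = 5.214 / 44.01 = 0.1185; mass C = 0.1185 × 12.01 = 1.423 g
mol H = 2 × (1.868 / 18.02) = 0.2073; mass H = 0.2073 × 1.008 = 0.2090 g
Divide by the smallest (0.1185 mol C): C 1.000, H 1.750
Multiply by 4: C 4.00, H 7.00 → C4H7

C4H7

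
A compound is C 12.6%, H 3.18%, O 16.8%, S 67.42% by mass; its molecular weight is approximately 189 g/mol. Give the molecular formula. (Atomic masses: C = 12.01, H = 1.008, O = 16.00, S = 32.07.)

C2H6O2S4

Assume 100 g: 12.6 g C, 3.18 g H, 16.8 g O, 67.42 g S.
Moles — C: 12.6 / 12.01 = 1.049 mol; H: 3.18 / 1.008 = 3.155 mol; O: 16.8 / 16.00 = 1.05 mol; S: 67.42 / 32.07 = 2.102 mol
Ratios (÷ 1.049): C 1.000, H 3.007, O 1.001, S 2.004
Ratio ≈ 1:3:1:2, so the empirical formula is CH3OS2
Empirical-formula mass = 95.17 g/mol
n = 189 / 95.17 = 1.99 ≈ 2
Molecular formula = (CH3OS2)×2 = C2H6O2S4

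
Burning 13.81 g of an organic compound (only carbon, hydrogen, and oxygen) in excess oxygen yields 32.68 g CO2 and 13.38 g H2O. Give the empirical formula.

mol C = 32.68 / 44.01 = 0.7426; mass C = 0.7426 × 12.01 = 8.918 g
mol H = 2 × (13.38 / 18.02) = 1.485; mass H = 1.485 × 1.008 = 1.497 g
mass O = 13.81 − (10.42) = 3.395 g → mol O = 0.2122
Smallest is O at 0.2122 mol; normalising gives C 3.500, H 6.999, O 1.000
Scaling by 2: C 7.00, H 14.00, O 2.00 → C7H14O2

C7H14O2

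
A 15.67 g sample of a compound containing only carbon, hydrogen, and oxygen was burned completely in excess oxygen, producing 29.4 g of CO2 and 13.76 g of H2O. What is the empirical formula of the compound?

mol C = 29.4 / 44.01 = 0.6680; mass C = 0.6680 × 12.01 = 8.023 g
mol H = 2 × (13.76 / 18.02) = 1.527; mass H = 1.527 × 1.008 = 1.539 g
mass O = 15.67 − (9.562) = 6.108 g → mol O = 0.3817
Smallest is O at 0.3817 mol; normalising gives C 1.750, H 4.001, O 1.000
Scaling by 4: C 7.00, H 16.00, O 4.00 → C7H16O4

C7H16O4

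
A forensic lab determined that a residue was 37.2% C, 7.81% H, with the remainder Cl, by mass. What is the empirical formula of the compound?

Assume 100 g: 37.2 g C, 7.81 g H, 54.99 g Cl.
Moles — C: 37.2 / 12.01 = 3.097 mol; H: 7.81 / 1.008 = 7.748 mol; Cl: 54.99 / 35.45 = 1.551 mol
Smallest is Cl at 1.551 mol; normalising gives C 1.997, H 4.995, Cl 1.000
≈ 2:5:1 → C2H5Cl

C2H5Cl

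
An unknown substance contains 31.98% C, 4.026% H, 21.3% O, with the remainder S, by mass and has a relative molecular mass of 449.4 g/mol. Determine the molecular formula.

C12H18O6S6

Assume 100 g: 31.98 g C, 4.026 g H, 21.3 g O, 42.694 g S.
n(C) = 31.98/12.01 = 2.663, n(H) = 4.026/1.008 = 3.994, n(O) = 21.3/16.00 = 1.331, n(S) = 42.694/32.07 = 1.331
Divide by the smallest (1.331 mol O): C 2.000, H 3.000, O 1.000, S 1.000
Ratio ≈ 2:3:1:1, so the empirical formula is C2H3OS
Empirical-formula mass = 75.11 g/mol
n = 449.4 / 75.11 = 5.98 ≈ 6
Molecular formula = (C2H3OS)×6 = C12H18O6S6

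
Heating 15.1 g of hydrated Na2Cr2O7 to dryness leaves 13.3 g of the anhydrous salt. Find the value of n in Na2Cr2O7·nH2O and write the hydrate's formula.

Mass of water lost = 15.1 − 13.3 = 1.8 g → 1.8 / 18.02 = 0.09989 mol H2O
Molar mass of Na2Cr2O7 = 261.98 g/mol → mol Na2Cr2O7 = 13.3 / 261.98 = 0.05077
n = 0.09989 / 0.05077 = 1.97 ≈ 2 → Na2Cr2O7·2H2O

Na2Cr2O7·2H2O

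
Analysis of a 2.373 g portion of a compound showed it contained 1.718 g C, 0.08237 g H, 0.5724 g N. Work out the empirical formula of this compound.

C7H4N2

n(C) = 1.718/12.01 = 0.143, n(H) = 0.08237/1.008 = 0.08172, n(N) = 0.5724/14.01 = 0.04086
Divide by the smallest (0.04086 mol N): C 3.501, H 2.000, N 1.000
×2: C 7.00, H 4.00, N 2.00 → C7H4N2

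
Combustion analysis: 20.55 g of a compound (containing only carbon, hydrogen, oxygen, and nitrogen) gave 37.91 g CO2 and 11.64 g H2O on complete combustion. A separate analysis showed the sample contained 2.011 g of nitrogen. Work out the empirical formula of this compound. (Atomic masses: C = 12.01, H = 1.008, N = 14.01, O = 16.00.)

mol C = 37.91 / 44.01 = 0.8614; mass C = 0.8614 × 12.01 = 10.35 g
mol H = 2 × (11.64 / 18.02) = 1.292; mass H = 1.292 × 1.008 = 1.302 g
mol N = 2.011 / 14.01 = 0.1435
mass O = 20.55 − (13.66) = 6.891 g → mol O = 0.4307
Divide by the smallest (0.1435 mol N): C 6.001, H 9.000, N 1.000, O 3.001
→ C6H9NO3

C6H9NO3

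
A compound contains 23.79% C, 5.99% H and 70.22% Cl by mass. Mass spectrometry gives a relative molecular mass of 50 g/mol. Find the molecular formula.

CH3Cl

Assume 100 g: 23.79 g C, 5.99 g H, 70.22 g Cl.
Moles — C: 23.79 / 12.01 = 1.981 mol; H: 5.99 / 1.008 = 5.942 mol; Cl: 70.22 / 35.45 = 1.981 mol
Divide by the smallest (1.981 mol Cl): C 1.000, H 3.000, Cl 1.000
Ratio ≈ 1:3:1, so the empirical formula is CH3Cl
Empirical-formula mass = 50.48 g/mol
n = 50 / 50.48 = 0.99 ≈ 1
Molecular formula = empirical formula = CH3Cl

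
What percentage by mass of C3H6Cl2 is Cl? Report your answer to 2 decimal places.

Molar mass = 3(12.01) + 6(1.008) + 2(35.45) = 112.978 g/mol
Mass of Cl per mole = 2 × 35.45 = 70.900 g
% Cl = 70.900 / 112.978 × 100 = 62.76%

62.76%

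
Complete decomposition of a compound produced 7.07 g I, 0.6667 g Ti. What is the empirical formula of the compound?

n(I) = 7.07/126.90 = 0.05571, n(Ti) = 0.6667/47.87 = 0.01393
Ratios (÷ 0.01393): I 4.000, Ti 1.000
Ratio ≈ 4:1, so the empirical formula is I4Ti

I4Ti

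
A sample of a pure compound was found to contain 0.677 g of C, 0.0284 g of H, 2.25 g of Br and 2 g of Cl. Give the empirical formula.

n(C) = 0.677/12.01 = 0.05637, n(H) = 0.0284/1.008 = 0.02817, n(Br) = 2.25/79.90 = 0.02816, n(Cl) = 2/35.45 = 0.05642
Divide by the smallest (0.02816 mol Br): C 2.002, H 1.001, Br 1.000, Cl 2.003
Ratio ≈ 2:1:1:2, so the empirical formula is C2HBrCl2

C2HBrCl2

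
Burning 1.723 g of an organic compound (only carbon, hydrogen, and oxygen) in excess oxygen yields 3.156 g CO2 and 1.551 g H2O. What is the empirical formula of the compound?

mol C = 3.156 / 44.01 = 0.07171; mass C = 0.07171 × 12.01 = 0.8612 g
mol H = 2 × (1.551 / 18.02) = 0.1721; mass H = 0.1721 × 1.008 = 0.1735 g
mass O = 1.723 − (1.035) = 0.6882 g → mol O = 0.04301
Ratios (÷ 0.04301): C 1.667, H 4.002, O 1.000
×3: C 5.00, H 12.01, O 3.00 → C5H12O3

C5H12O3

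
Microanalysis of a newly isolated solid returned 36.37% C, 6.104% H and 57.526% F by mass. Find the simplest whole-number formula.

Assume 100 g: 36.37 g C, 6.104 g H, 57.526 g F.
n(C) = 36.37/12.01 = 3.028, n(H) = 6.104/1.008 = 6.056, n(F) = 57.526/19.00 = 3.028
Smallest is F at 3.028 mol; normalising gives C 1.000, H 2.000, F 1.000
≈ 1:2:1 → CH2F

CH2F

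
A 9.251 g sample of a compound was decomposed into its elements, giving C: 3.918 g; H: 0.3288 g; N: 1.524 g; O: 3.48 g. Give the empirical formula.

n(C) = 3.918/12.01 = 0.3262, n(H) = 0.3288/1.008 = 0.3262, n(N) = 1.524/14.01 = 0.1088, n(O) = 3.48/16.00 = 0.2175
Divide by the smallest (0.1088 mol N): C 2.999, H 2.999, N 1.000, O 1.999
Ratio ≈ 3:3:1:2, so the empirical formula is C3H3NO2

C3H3NO2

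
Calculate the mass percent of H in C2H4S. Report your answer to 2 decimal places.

6.71%

Molar mass = 2(12.01) + 4(1.008) + 1(32.07) = 60.122 g/mol
Mass of H per mole = 4 × 1.008 = 4.032 g
% H = 4.032 / 60.122 × 100 = 6.71%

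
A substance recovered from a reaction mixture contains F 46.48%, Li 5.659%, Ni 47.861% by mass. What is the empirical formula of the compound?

F3LiNi

Assume 100 g: 46.48 g F, 5.659 g Li, 47.861 g Ni.
Moles — F: 46.48 / 19.00 = 2.446 mol; Li: 5.659 / 6.94 = 0.8154 mol; Ni: 47.861 / 58.69 = 0.8155 mol
Ratios (÷ 0.8154): F 3.000, Li 1.000, Ni 1.000
→ F3LiNi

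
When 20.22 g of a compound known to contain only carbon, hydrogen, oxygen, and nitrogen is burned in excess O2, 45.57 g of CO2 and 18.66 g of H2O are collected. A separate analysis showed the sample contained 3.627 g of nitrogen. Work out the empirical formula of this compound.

C8H16N2O

mol C = 45.57 / 44.01 = 1.035; mass C = 1.035 × 12.01 = 12.44 g
mol H = 2 × (18.66 / 18.02) = 2.071; mass H = 2.071 × 1.008 = 2.088 g
mol N = 3.627 / 14.01 = 0.2589
mass O = 20.22 − (18.15) = 2.070 g → mol O = 0.1294
Divide by the smallest (0.1294 mol O): C 8.005, H 16.010, N 2.001, O 1.000
≈ 8:16:2:1 → C8H16N2O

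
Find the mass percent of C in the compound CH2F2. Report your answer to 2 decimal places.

23.08%

Molar mass = 1(12.01) + 2(1.008) + 2(19.00) = 52.026 g/mol
Mass of C per mole = 1 × 12.01 = 12.010 g
% C = 12.010 / 52.026 × 100 = 23.08%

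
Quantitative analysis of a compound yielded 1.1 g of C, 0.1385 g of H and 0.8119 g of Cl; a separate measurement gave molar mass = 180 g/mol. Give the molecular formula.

C8H12Cl2

C: 1.1 g ÷ 12.01 g/mol = 0.09159 mol
H: 0.1385 g ÷ 1.008 g/mol = 0.1374 mol
Cl: 0.8119 g ÷ 35.45 g/mol = 0.0229 mol
Divide by the smallest (0.0229 mol Cl): C 3.999, H 5.999, Cl 1.000
≈ 4:6:1 → C4H6Cl
Empirical-formula mass = 89.54 g/mol
n = 180 / 89.54 = 2.01 ≈ 2
Molecular formula = (C4H6Cl)×2 = C8H12Cl2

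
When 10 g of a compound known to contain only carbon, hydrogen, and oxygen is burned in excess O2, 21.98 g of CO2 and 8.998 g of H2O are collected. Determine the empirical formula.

mol C = 21.98 / 44.01 = 0.4994; mass C = 0.4994 × 12.01 = 5.998 g
mol H = 2 × (8.998 / 18.02) = 0.9987; mass H = 0.9987 × 1.008 = 1.007 g
mass O = 10 − (7.005) = 2.995 g → mol O = 0.1872
Smallest is O at 0.1872 mol; normalising gives C 2.668, H 5.335, O 1.000
Multiply by 3: C 8.00, H 16.00, O 3.00 → C8H16O3

C8H16O3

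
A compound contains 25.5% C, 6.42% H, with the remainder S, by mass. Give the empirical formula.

Assume 100 g: 25.5 g C, 6.42 g H, 68.08 g S.
n(C) = 25.5/12.01 = 2.123, n(H) = 6.42/1.008 = 6.369, n(S) = 68.08/32.07 = 2.123
Smallest is S at 2.123 mol; normalising gives C 1.000, H 3.000, S 1.000
→ CH3S

CH3S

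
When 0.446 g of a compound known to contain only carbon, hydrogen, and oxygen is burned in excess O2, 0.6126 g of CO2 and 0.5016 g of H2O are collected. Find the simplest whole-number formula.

mol C = 0.6126 / 44.01 = 0.01392; mass C = 0.01392 × 12.01 = 0.1672 g
mol H = 2 × (0.5016 / 18.02) = 0.05567; mass H = 0.05567 × 1.008 = 0.05612 g
mass O = 0.446 − (0.2233) = 0.2227 g → mol O = 0.01392
Divide by the smallest (0.01392 mol O): C 1.000, H 4.000, O 1.000
→ CH4O

CH4O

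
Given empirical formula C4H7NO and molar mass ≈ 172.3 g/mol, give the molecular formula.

C8H14N2O2

Empirical-formula mass = 85.11 g/mol
n = 172.3 / 85.11 = 2.02 ≈ 2
Molecular formula = (C4H7NO)2 = C8H14N2O2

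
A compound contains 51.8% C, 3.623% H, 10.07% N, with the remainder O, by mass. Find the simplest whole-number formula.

C6H5NO3

Assume 100 g: 51.8 g C, 3.623 g H, 10.07 g N, 34.507 g O.
n(C) = 51.8/12.01 = 4.313, n(H) = 3.623/1.008 = 3.594, n(N) = 10.07/14.01 = 0.7188, n(O) = 34.507/16.00 = 2.157
Smallest is N at 0.7188 mol; normalising gives C 6.001, H 5.001, N 1.000, O 3.001
→ C6H5NO3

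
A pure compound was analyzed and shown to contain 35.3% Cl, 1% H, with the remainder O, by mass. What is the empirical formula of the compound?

Assume 100 g: 35.3 g Cl, 1 g H, 63.7 g O.
n(Cl) = 35.3/35.45 = 0.9958, n(H) = 1/1.008 = 0.9921, n(O) = 63.7/16.00 = 3.981
Smallest is H at 0.9921 mol; normalising gives Cl 1.004, H 1.000, O 4.013
Ratio ≈ 1:1:4, so the empirical formula is ClHO4

ClHO4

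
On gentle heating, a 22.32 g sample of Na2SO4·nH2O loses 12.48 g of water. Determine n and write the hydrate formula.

Mass of anhydrous Na2SO4 = 22.32 − 12.48 = 9.84 g
mol H2O = 12.48 / 18.02 = 0.6926
Molar mass of Na2SO4 = 142.05 g/mol → mol Na2SO4 = 9.84 / 142.05 = 0.06927
n = 0.6926 / 0.06927 = 10.00 ≈ 10 → Na2SO4·10H2O

Na2SO4·10H2O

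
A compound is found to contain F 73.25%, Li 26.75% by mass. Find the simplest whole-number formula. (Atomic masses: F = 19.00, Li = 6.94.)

FLi

Assume 100 g: 73.25 g F, 26.75 g Li.
Moles — F: 73.25 / 19.00 = 3.855 mol; Li: 26.75 / 6.94 = 3.854 mol
Divide by the smallest (3.854 mol Li): F 1.000, Li 1.000
≈ 1:1 → FLi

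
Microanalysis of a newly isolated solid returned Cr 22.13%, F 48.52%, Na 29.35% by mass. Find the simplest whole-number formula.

Assume 100 g: 22.13 g Cr, 48.52 g F, 29.35 g Na.
Cr: 22.13 g ÷ 52.00 g/mol = 0.4256 mol
F: 48.52 g ÷ 19.00 g/mol = 2.554 mol
Na: 29.35 g ÷ 22.99 g/mol = 1.277 mol
Divide by the smallest (0.4256 mol Cr): Cr 1.000, F 6.001, Na 3.000
≈ 1:6:3 → CrF6Na3

CrF6Na3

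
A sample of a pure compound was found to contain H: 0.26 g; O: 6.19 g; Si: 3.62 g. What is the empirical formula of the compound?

Moles — H: 0.26 / 1.008 = 0.2579 mol; O: 6.19 / 16.00 = 0.3869 mol; Si: 3.62 / 28.09 = 0.1289 mol
Ratios (÷ 0.1289): H 2.002, O 3.002, Si 1.000
Ratio ≈ 2:3:1, so the empirical formula is H2O3Si

H2O3Si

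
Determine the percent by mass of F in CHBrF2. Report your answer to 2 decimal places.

Molar mass = 1(12.01) + 1(1.008) + 1(79.90) + 2(19.00) = 130.918 g/mol
Mass of F per mole = 2 × 19.00 = 38.000 g
% F = 38.000 / 130.918 × 100 = 29.03%

29.03%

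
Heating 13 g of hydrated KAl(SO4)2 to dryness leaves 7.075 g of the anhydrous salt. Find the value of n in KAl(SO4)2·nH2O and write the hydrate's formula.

KAl(SO4)2·12H2O

Mass of water lost = 13 − 7.075 = 5.925 g → 5.925 / 18.02 = 0.3288 mol H2O
Molar mass of KAl(SO4)2 = 258.22 g/mol → mol KAl(SO4)2 = 7.075 / 258.22 = 0.0274
n = 0.3288 / 0.0274 = 12.00 ≈ 12 → KAl(SO4)2·12H2O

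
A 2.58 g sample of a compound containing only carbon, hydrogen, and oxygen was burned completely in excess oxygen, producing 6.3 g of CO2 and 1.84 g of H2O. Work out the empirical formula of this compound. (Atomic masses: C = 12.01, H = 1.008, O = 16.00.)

mol C = 6.3 / 44.01 = 0.1431; mass C = 0.1431 × 12.01 = 1.719 g
mol H = 2 × (1.84 / 18.02) = 0.2042; mass H = 0.2042 × 1.008 = 0.2059 g
mass O = 2.58 − (1.925) = 0.6549 g → mol O = 0.04093
Ratios (÷ 0.04093): C 3.497, H 4.989, O 1.000
Scaling by 2: C 6.99, H 9.98, O 2.00 → C7H10O2

C7H10O2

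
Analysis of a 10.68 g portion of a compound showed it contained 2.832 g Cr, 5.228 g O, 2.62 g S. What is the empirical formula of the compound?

Moles — Cr: 2.832 / 52.00 = 0.05446 mol; O: 5.228 / 16.00 = 0.3267 mol; S: 2.62 / 32.07 = 0.0817 mol
Smallest is Cr at 0.05446 mol; normalising gives Cr 1.000, O 6.000, S 1.500
Multiply by 2: Cr 2.00, O 12.00, S 3.00 → Cr2O12S3

Cr2O12S3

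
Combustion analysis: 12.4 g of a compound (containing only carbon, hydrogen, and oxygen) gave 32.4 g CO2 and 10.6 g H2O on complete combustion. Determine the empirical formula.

mol C = 32.4 / 44.01 = 0.7362; mass C = 0.7362 × 12.01 = 8.842 g
mol H = 2 × (10.6 / 18.02) = 1.176; mass H = 1.176 × 1.008 = 1.186 g
mass O = 12.4 − (10.03) = 2.372 g → mol O = 0.1483
Ratios (÷ 0.1483): C 4.965, H 7.934, O 1.000
≈ 5:8:1 → C5H8O

C5H8O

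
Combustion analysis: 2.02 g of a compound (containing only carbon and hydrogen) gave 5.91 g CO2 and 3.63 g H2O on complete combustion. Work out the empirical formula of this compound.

mol C = 5.91 / 44.01 = 0.1343; mass C = 0.1343 × 12.01 = 1.613 g
mol H = 2 × (3.63 / 18.02) = 0.4029; mass H = 0.4029 × 1.008 = 0.4061 g
Divide by the smallest (0.1343 mol C): C 1.000, H 3.000
→ CH3

CH3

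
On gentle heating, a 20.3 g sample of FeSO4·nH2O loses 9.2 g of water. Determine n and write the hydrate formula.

FeSO4·7H2O

Mass of anhydrous FeSO4 = 20.3 − 9.2 = 11.1 g
mol H2O = 9.2 / 18.02 = 0.5105
Molar mass of FeSO4 = 151.92 g/mol → mol FeSO4 = 11.1 / 151.92 = 0.07306
n = 0.5105 / 0.07306 = 6.99 ≈ 7 → FeSO4·7H2O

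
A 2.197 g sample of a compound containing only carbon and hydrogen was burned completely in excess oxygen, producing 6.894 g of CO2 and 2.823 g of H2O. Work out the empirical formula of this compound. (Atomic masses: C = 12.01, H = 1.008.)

CH2

mol C = 6.894 / 44.01 = 0.1566; mass C = 0.1566 × 12.01 = 1.881 g
mol H = 2 × (2.823 / 18.02) = 0.3133; mass H = 0.3133 × 1.008 = 0.3158 g
Divide by the smallest (0.1566 mol C): C 1.000, H 2.000
Ratio ≈ 1:2, so the empirical formula is CH2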